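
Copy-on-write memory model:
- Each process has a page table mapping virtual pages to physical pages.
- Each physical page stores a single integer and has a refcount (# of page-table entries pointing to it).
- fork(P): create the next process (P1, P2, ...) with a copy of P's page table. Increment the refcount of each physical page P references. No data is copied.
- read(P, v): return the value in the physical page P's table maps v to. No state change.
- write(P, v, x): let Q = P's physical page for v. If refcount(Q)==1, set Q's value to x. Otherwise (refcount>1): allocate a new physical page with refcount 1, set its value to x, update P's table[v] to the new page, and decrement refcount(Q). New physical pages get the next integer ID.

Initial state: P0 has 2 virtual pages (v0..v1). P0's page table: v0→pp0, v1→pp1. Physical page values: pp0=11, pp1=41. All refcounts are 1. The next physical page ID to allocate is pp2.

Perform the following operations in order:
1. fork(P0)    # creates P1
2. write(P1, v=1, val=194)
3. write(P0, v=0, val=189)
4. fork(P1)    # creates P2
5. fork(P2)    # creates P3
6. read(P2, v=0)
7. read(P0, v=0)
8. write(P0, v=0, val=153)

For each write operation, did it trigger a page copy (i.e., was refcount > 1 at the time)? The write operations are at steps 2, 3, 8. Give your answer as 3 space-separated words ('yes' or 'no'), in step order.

Op 1: fork(P0) -> P1. 2 ppages; refcounts: pp0:2 pp1:2
Op 2: write(P1, v1, 194). refcount(pp1)=2>1 -> COPY to pp2. 3 ppages; refcounts: pp0:2 pp1:1 pp2:1
Op 3: write(P0, v0, 189). refcount(pp0)=2>1 -> COPY to pp3. 4 ppages; refcounts: pp0:1 pp1:1 pp2:1 pp3:1
Op 4: fork(P1) -> P2. 4 ppages; refcounts: pp0:2 pp1:1 pp2:2 pp3:1
Op 5: fork(P2) -> P3. 4 ppages; refcounts: pp0:3 pp1:1 pp2:3 pp3:1
Op 6: read(P2, v0) -> 11. No state change.
Op 7: read(P0, v0) -> 189. No state change.
Op 8: write(P0, v0, 153). refcount(pp3)=1 -> write in place. 4 ppages; refcounts: pp0:3 pp1:1 pp2:3 pp3:1

yes yes no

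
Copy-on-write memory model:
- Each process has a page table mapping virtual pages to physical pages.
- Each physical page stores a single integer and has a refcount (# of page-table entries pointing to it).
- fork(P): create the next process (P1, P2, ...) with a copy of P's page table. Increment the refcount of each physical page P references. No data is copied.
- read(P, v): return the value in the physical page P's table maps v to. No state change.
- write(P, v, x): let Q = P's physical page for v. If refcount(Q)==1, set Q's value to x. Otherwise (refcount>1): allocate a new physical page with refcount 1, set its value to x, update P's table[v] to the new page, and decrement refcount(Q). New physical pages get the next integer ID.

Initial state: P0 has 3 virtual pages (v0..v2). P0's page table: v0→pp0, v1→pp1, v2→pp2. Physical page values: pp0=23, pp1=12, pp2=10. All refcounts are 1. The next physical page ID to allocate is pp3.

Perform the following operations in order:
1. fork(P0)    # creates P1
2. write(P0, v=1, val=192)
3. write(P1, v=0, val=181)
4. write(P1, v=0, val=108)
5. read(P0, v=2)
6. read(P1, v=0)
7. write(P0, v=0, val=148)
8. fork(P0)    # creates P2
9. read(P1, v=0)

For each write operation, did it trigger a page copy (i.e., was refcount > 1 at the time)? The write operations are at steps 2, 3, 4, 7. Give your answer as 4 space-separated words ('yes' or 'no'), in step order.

Op 1: fork(P0) -> P1. 3 ppages; refcounts: pp0:2 pp1:2 pp2:2
Op 2: write(P0, v1, 192). refcount(pp1)=2>1 -> COPY to pp3. 4 ppages; refcounts: pp0:2 pp1:1 pp2:2 pp3:1
Op 3: write(P1, v0, 181). refcount(pp0)=2>1 -> COPY to pp4. 5 ppages; refcounts: pp0:1 pp1:1 pp2:2 pp3:1 pp4:1
Op 4: write(P1, v0, 108). refcount(pp4)=1 -> write in place. 5 ppages; refcounts: pp0:1 pp1:1 pp2:2 pp3:1 pp4:1
Op 5: read(P0, v2) -> 10. No state change.
Op 6: read(P1, v0) -> 108. No state change.
Op 7: write(P0, v0, 148). refcount(pp0)=1 -> write in place. 5 ppages; refcounts: pp0:1 pp1:1 pp2:2 pp3:1 pp4:1
Op 8: fork(P0) -> P2. 5 ppages; refcounts: pp0:2 pp1:1 pp2:3 pp3:2 pp4:1
Op 9: read(P1, v0) -> 108. No state change.

yes yes no no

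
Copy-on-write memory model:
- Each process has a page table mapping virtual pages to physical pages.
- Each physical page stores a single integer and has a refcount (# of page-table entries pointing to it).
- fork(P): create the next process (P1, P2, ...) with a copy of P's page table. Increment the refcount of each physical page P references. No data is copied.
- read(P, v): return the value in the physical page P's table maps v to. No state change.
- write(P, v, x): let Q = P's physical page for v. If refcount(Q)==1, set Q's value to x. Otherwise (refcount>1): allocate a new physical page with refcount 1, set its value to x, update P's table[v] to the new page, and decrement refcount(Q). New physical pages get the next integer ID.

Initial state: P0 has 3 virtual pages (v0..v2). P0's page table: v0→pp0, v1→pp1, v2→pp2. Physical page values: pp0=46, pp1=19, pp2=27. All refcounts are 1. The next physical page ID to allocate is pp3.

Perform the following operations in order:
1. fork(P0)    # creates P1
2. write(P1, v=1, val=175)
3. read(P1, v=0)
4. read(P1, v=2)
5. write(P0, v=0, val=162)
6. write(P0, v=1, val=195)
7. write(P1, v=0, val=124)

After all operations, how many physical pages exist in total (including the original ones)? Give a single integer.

Op 1: fork(P0) -> P1. 3 ppages; refcounts: pp0:2 pp1:2 pp2:2
Op 2: write(P1, v1, 175). refcount(pp1)=2>1 -> COPY to pp3. 4 ppages; refcounts: pp0:2 pp1:1 pp2:2 pp3:1
Op 3: read(P1, v0) -> 46. No state change.
Op 4: read(P1, v2) -> 27. No state change.
Op 5: write(P0, v0, 162). refcount(pp0)=2>1 -> COPY to pp4. 5 ppages; refcounts: pp0:1 pp1:1 pp2:2 pp3:1 pp4:1
Op 6: write(P0, v1, 195). refcount(pp1)=1 -> write in place. 5 ppages; refcounts: pp0:1 pp1:1 pp2:2 pp3:1 pp4:1
Op 7: write(P1, v0, 124). refcount(pp0)=1 -> write in place. 5 ppages; refcounts: pp0:1 pp1:1 pp2:2 pp3:1 pp4:1

Answer: 5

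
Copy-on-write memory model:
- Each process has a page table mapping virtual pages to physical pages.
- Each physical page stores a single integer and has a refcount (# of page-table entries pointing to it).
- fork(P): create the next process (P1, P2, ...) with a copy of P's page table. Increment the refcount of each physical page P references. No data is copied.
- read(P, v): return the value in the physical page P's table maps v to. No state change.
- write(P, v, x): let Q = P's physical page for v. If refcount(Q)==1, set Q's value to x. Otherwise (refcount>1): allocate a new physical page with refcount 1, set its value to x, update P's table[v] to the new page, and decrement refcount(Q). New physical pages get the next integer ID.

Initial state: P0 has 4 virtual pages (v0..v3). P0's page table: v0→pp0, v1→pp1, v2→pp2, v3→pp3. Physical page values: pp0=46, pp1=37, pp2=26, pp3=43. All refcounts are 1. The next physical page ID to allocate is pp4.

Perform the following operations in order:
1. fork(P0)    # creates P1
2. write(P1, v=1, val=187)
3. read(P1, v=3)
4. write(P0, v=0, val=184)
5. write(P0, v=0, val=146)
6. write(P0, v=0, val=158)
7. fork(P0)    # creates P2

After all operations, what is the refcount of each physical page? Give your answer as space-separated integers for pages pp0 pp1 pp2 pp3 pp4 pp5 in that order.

Op 1: fork(P0) -> P1. 4 ppages; refcounts: pp0:2 pp1:2 pp2:2 pp3:2
Op 2: write(P1, v1, 187). refcount(pp1)=2>1 -> COPY to pp4. 5 ppages; refcounts: pp0:2 pp1:1 pp2:2 pp3:2 pp4:1
Op 3: read(P1, v3) -> 43. No state change.
Op 4: write(P0, v0, 184). refcount(pp0)=2>1 -> COPY to pp5. 6 ppages; refcounts: pp0:1 pp1:1 pp2:2 pp3:2 pp4:1 pp5:1
Op 5: write(P0, v0, 146). refcount(pp5)=1 -> write in place. 6 ppages; refcounts: pp0:1 pp1:1 pp2:2 pp3:2 pp4:1 pp5:1
Op 6: write(P0, v0, 158). refcount(pp5)=1 -> write in place. 6 ppages; refcounts: pp0:1 pp1:1 pp2:2 pp3:2 pp4:1 pp5:1
Op 7: fork(P0) -> P2. 6 ppages; refcounts: pp0:1 pp1:2 pp2:3 pp3:3 pp4:1 pp5:2

Answer: 1 2 3 3 1 2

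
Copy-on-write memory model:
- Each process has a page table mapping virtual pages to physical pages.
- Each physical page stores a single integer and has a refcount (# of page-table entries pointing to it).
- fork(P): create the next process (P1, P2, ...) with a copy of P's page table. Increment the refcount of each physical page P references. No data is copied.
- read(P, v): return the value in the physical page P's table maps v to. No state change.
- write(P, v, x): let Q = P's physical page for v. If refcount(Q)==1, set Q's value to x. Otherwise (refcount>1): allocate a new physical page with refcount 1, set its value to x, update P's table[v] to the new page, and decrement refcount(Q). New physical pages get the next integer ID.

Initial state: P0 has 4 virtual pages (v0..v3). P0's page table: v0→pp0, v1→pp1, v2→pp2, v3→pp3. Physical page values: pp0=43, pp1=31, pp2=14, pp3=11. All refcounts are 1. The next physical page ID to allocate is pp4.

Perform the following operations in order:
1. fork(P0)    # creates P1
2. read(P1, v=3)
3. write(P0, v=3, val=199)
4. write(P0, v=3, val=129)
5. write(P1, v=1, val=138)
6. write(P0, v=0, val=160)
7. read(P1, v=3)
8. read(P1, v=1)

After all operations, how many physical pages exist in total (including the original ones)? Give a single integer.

Answer: 7

Derivation:
Op 1: fork(P0) -> P1. 4 ppages; refcounts: pp0:2 pp1:2 pp2:2 pp3:2
Op 2: read(P1, v3) -> 11. No state change.
Op 3: write(P0, v3, 199). refcount(pp3)=2>1 -> COPY to pp4. 5 ppages; refcounts: pp0:2 pp1:2 pp2:2 pp3:1 pp4:1
Op 4: write(P0, v3, 129). refcount(pp4)=1 -> write in place. 5 ppages; refcounts: pp0:2 pp1:2 pp2:2 pp3:1 pp4:1
Op 5: write(P1, v1, 138). refcount(pp1)=2>1 -> COPY to pp5. 6 ppages; refcounts: pp0:2 pp1:1 pp2:2 pp3:1 pp4:1 pp5:1
Op 6: write(P0, v0, 160). refcount(pp0)=2>1 -> COPY to pp6. 7 ppages; refcounts: pp0:1 pp1:1 pp2:2 pp3:1 pp4:1 pp5:1 pp6:1
Op 7: read(P1, v3) -> 11. No state change.
Op 8: read(P1, v1) -> 138. No state change.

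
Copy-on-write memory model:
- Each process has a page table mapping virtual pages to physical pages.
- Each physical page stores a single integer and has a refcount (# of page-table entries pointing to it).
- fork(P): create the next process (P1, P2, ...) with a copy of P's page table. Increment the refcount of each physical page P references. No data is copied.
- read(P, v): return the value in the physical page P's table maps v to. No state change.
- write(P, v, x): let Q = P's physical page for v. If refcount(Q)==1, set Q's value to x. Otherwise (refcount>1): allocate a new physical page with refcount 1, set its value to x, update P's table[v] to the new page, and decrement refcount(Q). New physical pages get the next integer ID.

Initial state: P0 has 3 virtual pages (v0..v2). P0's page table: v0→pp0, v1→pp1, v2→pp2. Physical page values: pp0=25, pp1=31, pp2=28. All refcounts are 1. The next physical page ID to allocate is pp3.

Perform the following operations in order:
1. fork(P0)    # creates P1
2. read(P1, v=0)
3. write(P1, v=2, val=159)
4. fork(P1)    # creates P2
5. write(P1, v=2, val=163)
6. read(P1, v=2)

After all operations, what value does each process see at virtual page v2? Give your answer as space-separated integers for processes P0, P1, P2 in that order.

Answer: 28 163 159

Derivation:
Op 1: fork(P0) -> P1. 3 ppages; refcounts: pp0:2 pp1:2 pp2:2
Op 2: read(P1, v0) -> 25. No state change.
Op 3: write(P1, v2, 159). refcount(pp2)=2>1 -> COPY to pp3. 4 ppages; refcounts: pp0:2 pp1:2 pp2:1 pp3:1
Op 4: fork(P1) -> P2. 4 ppages; refcounts: pp0:3 pp1:3 pp2:1 pp3:2
Op 5: write(P1, v2, 163). refcount(pp3)=2>1 -> COPY to pp4. 5 ppages; refcounts: pp0:3 pp1:3 pp2:1 pp3:1 pp4:1
Op 6: read(P1, v2) -> 163. No state change.
P0: v2 -> pp2 = 28
P1: v2 -> pp4 = 163
P2: v2 -> pp3 = 159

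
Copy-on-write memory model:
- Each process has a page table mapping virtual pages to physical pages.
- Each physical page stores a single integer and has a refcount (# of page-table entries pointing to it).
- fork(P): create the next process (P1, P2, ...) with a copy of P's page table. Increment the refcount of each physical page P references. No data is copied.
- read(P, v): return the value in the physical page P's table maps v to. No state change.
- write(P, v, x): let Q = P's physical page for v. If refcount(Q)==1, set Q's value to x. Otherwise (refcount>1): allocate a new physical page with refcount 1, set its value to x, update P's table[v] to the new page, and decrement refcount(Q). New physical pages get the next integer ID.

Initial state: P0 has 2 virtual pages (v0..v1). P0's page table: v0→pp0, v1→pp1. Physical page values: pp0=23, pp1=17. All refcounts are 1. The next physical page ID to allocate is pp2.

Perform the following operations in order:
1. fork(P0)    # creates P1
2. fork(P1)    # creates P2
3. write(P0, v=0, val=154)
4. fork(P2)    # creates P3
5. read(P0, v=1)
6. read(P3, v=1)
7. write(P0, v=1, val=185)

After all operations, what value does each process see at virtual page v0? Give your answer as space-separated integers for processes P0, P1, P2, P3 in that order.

Op 1: fork(P0) -> P1. 2 ppages; refcounts: pp0:2 pp1:2
Op 2: fork(P1) -> P2. 2 ppages; refcounts: pp0:3 pp1:3
Op 3: write(P0, v0, 154). refcount(pp0)=3>1 -> COPY to pp2. 3 ppages; refcounts: pp0:2 pp1:3 pp2:1
Op 4: fork(P2) -> P3. 3 ppages; refcounts: pp0:3 pp1:4 pp2:1
Op 5: read(P0, v1) -> 17. No state change.
Op 6: read(P3, v1) -> 17. No state change.
Op 7: write(P0, v1, 185). refcount(pp1)=4>1 -> COPY to pp3. 4 ppages; refcounts: pp0:3 pp1:3 pp2:1 pp3:1
P0: v0 -> pp2 = 154
P1: v0 -> pp0 = 23
P2: v0 -> pp0 = 23
P3: v0 -> pp0 = 23

Answer: 154 23 23 23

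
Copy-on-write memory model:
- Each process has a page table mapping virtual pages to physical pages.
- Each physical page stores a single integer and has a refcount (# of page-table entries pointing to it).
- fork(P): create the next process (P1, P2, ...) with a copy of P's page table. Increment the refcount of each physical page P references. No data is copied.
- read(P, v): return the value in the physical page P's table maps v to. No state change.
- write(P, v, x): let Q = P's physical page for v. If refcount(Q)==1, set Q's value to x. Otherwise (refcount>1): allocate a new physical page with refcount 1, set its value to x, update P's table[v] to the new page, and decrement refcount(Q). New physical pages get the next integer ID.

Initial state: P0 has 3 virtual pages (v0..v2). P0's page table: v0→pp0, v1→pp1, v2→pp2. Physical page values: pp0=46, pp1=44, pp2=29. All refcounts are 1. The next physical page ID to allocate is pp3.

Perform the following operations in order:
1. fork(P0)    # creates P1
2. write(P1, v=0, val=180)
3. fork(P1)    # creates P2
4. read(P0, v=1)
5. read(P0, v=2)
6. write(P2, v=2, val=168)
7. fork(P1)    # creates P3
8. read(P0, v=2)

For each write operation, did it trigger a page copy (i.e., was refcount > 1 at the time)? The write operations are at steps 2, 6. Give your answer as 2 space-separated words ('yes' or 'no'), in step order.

Op 1: fork(P0) -> P1. 3 ppages; refcounts: pp0:2 pp1:2 pp2:2
Op 2: write(P1, v0, 180). refcount(pp0)=2>1 -> COPY to pp3. 4 ppages; refcounts: pp0:1 pp1:2 pp2:2 pp3:1
Op 3: fork(P1) -> P2. 4 ppages; refcounts: pp0:1 pp1:3 pp2:3 pp3:2
Op 4: read(P0, v1) -> 44. No state change.
Op 5: read(P0, v2) -> 29. No state change.
Op 6: write(P2, v2, 168). refcount(pp2)=3>1 -> COPY to pp4. 5 ppages; refcounts: pp0:1 pp1:3 pp2:2 pp3:2 pp4:1
Op 7: fork(P1) -> P3. 5 ppages; refcounts: pp0:1 pp1:4 pp2:3 pp3:3 pp4:1
Op 8: read(P0, v2) -> 29. No state change.

yes yes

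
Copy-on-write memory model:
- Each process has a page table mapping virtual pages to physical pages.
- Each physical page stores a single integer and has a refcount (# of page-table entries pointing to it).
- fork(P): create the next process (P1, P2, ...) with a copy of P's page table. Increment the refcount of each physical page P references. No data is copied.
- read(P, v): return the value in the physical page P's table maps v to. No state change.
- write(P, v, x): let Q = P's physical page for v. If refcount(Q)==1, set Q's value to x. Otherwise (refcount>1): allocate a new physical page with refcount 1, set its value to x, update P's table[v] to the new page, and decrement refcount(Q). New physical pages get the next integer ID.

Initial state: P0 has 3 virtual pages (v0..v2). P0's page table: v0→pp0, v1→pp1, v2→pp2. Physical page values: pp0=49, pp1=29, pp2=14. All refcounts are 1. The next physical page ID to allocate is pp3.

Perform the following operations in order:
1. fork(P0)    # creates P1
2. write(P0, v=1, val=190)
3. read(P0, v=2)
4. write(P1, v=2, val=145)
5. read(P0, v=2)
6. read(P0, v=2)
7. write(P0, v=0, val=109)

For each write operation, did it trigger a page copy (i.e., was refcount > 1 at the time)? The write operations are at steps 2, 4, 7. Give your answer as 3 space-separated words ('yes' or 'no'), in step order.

Op 1: fork(P0) -> P1. 3 ppages; refcounts: pp0:2 pp1:2 pp2:2
Op 2: write(P0, v1, 190). refcount(pp1)=2>1 -> COPY to pp3. 4 ppages; refcounts: pp0:2 pp1:1 pp2:2 pp3:1
Op 3: read(P0, v2) -> 14. No state change.
Op 4: write(P1, v2, 145). refcount(pp2)=2>1 -> COPY to pp4. 5 ppages; refcounts: pp0:2 pp1:1 pp2:1 pp3:1 pp4:1
Op 5: read(P0, v2) -> 14. No state change.
Op 6: read(P0, v2) -> 14. No state change.
Op 7: write(P0, v0, 109). refcount(pp0)=2>1 -> COPY to pp5. 6 ppages; refcounts: pp0:1 pp1:1 pp2:1 pp3:1 pp4:1 pp5:1

yes yes yes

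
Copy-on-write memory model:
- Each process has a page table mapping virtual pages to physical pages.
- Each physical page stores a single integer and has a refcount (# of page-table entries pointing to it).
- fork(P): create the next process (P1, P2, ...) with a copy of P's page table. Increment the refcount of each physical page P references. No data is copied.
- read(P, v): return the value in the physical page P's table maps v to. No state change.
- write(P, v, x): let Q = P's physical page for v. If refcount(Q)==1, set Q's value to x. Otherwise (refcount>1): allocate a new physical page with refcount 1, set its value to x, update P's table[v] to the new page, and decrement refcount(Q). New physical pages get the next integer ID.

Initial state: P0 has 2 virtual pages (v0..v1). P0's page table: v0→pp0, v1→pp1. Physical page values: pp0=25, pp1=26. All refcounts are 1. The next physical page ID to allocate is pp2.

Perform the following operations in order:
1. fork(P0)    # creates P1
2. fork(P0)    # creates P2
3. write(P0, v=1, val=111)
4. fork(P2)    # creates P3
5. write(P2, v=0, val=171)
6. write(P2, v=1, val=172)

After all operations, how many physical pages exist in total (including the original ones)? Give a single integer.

Op 1: fork(P0) -> P1. 2 ppages; refcounts: pp0:2 pp1:2
Op 2: fork(P0) -> P2. 2 ppages; refcounts: pp0:3 pp1:3
Op 3: write(P0, v1, 111). refcount(pp1)=3>1 -> COPY to pp2. 3 ppages; refcounts: pp0:3 pp1:2 pp2:1
Op 4: fork(P2) -> P3. 3 ppages; refcounts: pp0:4 pp1:3 pp2:1
Op 5: write(P2, v0, 171). refcount(pp0)=4>1 -> COPY to pp3. 4 ppages; refcounts: pp0:3 pp1:3 pp2:1 pp3:1
Op 6: write(P2, v1, 172). refcount(pp1)=3>1 -> COPY to pp4. 5 ppages; refcounts: pp0:3 pp1:2 pp2:1 pp3:1 pp4:1

Answer: 5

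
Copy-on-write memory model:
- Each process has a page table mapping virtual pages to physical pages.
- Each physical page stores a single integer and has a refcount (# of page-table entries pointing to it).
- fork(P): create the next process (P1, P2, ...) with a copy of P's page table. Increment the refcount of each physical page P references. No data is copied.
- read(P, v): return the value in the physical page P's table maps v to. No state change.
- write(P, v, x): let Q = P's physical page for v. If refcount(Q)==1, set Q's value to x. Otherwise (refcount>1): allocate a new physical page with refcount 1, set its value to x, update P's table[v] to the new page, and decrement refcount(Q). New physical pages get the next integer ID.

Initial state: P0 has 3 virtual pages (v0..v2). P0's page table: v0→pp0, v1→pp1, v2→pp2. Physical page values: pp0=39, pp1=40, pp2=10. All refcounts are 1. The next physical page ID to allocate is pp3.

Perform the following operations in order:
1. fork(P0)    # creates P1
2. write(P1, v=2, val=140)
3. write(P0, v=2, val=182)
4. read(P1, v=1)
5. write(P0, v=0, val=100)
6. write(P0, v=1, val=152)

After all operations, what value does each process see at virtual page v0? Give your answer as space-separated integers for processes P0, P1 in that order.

Op 1: fork(P0) -> P1. 3 ppages; refcounts: pp0:2 pp1:2 pp2:2
Op 2: write(P1, v2, 140). refcount(pp2)=2>1 -> COPY to pp3. 4 ppages; refcounts: pp0:2 pp1:2 pp2:1 pp3:1
Op 3: write(P0, v2, 182). refcount(pp2)=1 -> write in place. 4 ppages; refcounts: pp0:2 pp1:2 pp2:1 pp3:1
Op 4: read(P1, v1) -> 40. No state change.
Op 5: write(P0, v0, 100). refcount(pp0)=2>1 -> COPY to pp4. 5 ppages; refcounts: pp0:1 pp1:2 pp2:1 pp3:1 pp4:1
Op 6: write(P0, v1, 152). refcount(pp1)=2>1 -> COPY to pp5. 6 ppages; refcounts: pp0:1 pp1:1 pp2:1 pp3:1 pp4:1 pp5:1
P0: v0 -> pp4 = 100
P1: v0 -> pp0 = 39

Answer: 100 39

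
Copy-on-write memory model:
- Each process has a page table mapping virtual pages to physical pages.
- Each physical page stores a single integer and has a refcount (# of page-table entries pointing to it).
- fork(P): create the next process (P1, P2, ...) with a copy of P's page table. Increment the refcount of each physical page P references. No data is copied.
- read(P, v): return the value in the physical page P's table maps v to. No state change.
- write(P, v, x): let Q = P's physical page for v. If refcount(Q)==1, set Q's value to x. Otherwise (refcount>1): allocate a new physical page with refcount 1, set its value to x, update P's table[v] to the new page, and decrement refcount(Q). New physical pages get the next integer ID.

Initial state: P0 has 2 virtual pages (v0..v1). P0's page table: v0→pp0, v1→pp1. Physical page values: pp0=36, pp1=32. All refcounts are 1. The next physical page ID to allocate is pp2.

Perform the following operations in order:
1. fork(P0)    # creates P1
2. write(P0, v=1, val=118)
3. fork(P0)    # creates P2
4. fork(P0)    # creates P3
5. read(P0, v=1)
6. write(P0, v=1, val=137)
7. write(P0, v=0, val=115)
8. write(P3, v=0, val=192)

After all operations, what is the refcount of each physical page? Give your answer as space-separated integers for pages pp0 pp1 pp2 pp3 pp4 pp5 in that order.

Op 1: fork(P0) -> P1. 2 ppages; refcounts: pp0:2 pp1:2
Op 2: write(P0, v1, 118). refcount(pp1)=2>1 -> COPY to pp2. 3 ppages; refcounts: pp0:2 pp1:1 pp2:1
Op 3: fork(P0) -> P2. 3 ppages; refcounts: pp0:3 pp1:1 pp2:2
Op 4: fork(P0) -> P3. 3 ppages; refcounts: pp0:4 pp1:1 pp2:3
Op 5: read(P0, v1) -> 118. No state change.
Op 6: write(P0, v1, 137). refcount(pp2)=3>1 -> COPY to pp3. 4 ppages; refcounts: pp0:4 pp1:1 pp2:2 pp3:1
Op 7: write(P0, v0, 115). refcount(pp0)=4>1 -> COPY to pp4. 5 ppages; refcounts: pp0:3 pp1:1 pp2:2 pp3:1 pp4:1
Op 8: write(P3, v0, 192). refcount(pp0)=3>1 -> COPY to pp5. 6 ppages; refcounts: pp0:2 pp1:1 pp2:2 pp3:1 pp4:1 pp5:1

Answer: 2 1 2 1 1 1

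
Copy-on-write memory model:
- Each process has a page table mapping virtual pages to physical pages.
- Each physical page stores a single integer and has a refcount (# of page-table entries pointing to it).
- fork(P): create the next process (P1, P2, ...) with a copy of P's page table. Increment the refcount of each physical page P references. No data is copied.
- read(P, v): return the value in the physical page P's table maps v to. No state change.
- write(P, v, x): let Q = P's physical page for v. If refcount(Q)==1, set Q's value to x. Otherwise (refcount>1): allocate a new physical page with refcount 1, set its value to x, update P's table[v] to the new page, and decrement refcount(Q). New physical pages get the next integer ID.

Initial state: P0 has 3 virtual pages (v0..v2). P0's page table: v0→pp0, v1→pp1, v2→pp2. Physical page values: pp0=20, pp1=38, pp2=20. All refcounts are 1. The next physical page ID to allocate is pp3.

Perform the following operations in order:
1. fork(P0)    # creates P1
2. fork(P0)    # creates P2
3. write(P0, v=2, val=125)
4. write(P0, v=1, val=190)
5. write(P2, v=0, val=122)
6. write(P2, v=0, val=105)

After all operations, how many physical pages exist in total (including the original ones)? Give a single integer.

Op 1: fork(P0) -> P1. 3 ppages; refcounts: pp0:2 pp1:2 pp2:2
Op 2: fork(P0) -> P2. 3 ppages; refcounts: pp0:3 pp1:3 pp2:3
Op 3: write(P0, v2, 125). refcount(pp2)=3>1 -> COPY to pp3. 4 ppages; refcounts: pp0:3 pp1:3 pp2:2 pp3:1
Op 4: write(P0, v1, 190). refcount(pp1)=3>1 -> COPY to pp4. 5 ppages; refcounts: pp0:3 pp1:2 pp2:2 pp3:1 pp4:1
Op 5: write(P2, v0, 122). refcount(pp0)=3>1 -> COPY to pp5. 6 ppages; refcounts: pp0:2 pp1:2 pp2:2 pp3:1 pp4:1 pp5:1
Op 6: write(P2, v0, 105). refcount(pp5)=1 -> write in place. 6 ppages; refcounts: pp0:2 pp1:2 pp2:2 pp3:1 pp4:1 pp5:1

Answer: 6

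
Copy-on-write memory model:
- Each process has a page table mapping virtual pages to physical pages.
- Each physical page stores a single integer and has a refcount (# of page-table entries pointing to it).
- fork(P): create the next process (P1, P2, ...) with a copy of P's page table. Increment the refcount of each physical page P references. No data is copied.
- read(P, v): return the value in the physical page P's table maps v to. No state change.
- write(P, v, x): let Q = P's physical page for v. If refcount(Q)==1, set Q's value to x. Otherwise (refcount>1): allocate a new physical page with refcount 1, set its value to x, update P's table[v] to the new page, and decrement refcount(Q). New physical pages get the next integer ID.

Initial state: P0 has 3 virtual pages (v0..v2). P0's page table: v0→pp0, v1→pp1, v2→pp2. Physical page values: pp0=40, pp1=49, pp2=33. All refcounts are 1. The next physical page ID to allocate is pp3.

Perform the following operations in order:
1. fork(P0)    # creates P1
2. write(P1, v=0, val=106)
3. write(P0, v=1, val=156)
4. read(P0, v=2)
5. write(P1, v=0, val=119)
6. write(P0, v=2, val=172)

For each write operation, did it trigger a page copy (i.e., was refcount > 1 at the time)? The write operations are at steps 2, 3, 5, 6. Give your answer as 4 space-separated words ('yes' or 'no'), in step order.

Op 1: fork(P0) -> P1. 3 ppages; refcounts: pp0:2 pp1:2 pp2:2
Op 2: write(P1, v0, 106). refcount(pp0)=2>1 -> COPY to pp3. 4 ppages; refcounts: pp0:1 pp1:2 pp2:2 pp3:1
Op 3: write(P0, v1, 156). refcount(pp1)=2>1 -> COPY to pp4. 5 ppages; refcounts: pp0:1 pp1:1 pp2:2 pp3:1 pp4:1
Op 4: read(P0, v2) -> 33. No state change.
Op 5: write(P1, v0, 119). refcount(pp3)=1 -> write in place. 5 ppages; refcounts: pp0:1 pp1:1 pp2:2 pp3:1 pp4:1
Op 6: write(P0, v2, 172). refcount(pp2)=2>1 -> COPY to pp5. 6 ppages; refcounts: pp0:1 pp1:1 pp2:1 pp3:1 pp4:1 pp5:1

yes yes no yes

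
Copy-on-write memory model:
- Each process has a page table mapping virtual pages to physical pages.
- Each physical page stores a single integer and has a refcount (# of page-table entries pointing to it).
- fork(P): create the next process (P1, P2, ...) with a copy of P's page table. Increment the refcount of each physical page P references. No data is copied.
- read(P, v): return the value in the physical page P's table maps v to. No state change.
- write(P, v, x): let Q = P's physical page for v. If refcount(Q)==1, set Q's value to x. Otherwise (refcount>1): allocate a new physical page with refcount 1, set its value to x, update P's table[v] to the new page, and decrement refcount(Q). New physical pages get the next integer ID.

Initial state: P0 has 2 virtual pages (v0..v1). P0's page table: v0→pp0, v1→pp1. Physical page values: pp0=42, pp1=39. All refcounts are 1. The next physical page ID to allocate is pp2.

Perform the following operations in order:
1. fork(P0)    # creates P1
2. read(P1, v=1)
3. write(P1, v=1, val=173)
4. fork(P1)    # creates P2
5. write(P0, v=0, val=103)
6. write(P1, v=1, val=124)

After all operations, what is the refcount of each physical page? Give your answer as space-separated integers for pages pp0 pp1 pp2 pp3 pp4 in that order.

Answer: 2 1 1 1 1

Derivation:
Op 1: fork(P0) -> P1. 2 ppages; refcounts: pp0:2 pp1:2
Op 2: read(P1, v1) -> 39. No state change.
Op 3: write(P1, v1, 173). refcount(pp1)=2>1 -> COPY to pp2. 3 ppages; refcounts: pp0:2 pp1:1 pp2:1
Op 4: fork(P1) -> P2. 3 ppages; refcounts: pp0:3 pp1:1 pp2:2
Op 5: write(P0, v0, 103). refcount(pp0)=3>1 -> COPY to pp3. 4 ppages; refcounts: pp0:2 pp1:1 pp2:2 pp3:1
Op 6: write(P1, v1, 124). refcount(pp2)=2>1 -> COPY to pp4. 5 ppages; refcounts: pp0:2 pp1:1 pp2:1 pp3:1 pp4:1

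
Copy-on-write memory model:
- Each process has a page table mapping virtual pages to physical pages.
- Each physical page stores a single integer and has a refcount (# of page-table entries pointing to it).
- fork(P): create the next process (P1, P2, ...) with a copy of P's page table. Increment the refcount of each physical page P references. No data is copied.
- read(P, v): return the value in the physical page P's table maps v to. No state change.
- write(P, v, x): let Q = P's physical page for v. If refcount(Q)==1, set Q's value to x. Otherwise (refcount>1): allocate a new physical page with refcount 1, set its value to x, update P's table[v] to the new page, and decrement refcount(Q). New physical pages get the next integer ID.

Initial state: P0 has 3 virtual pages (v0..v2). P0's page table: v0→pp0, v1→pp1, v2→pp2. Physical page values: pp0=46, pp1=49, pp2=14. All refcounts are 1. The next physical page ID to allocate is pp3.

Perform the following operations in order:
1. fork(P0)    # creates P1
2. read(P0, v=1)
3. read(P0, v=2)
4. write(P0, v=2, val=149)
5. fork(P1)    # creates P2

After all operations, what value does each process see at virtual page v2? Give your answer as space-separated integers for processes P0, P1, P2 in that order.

Op 1: fork(P0) -> P1. 3 ppages; refcounts: pp0:2 pp1:2 pp2:2
Op 2: read(P0, v1) -> 49. No state change.
Op 3: read(P0, v2) -> 14. No state change.
Op 4: write(P0, v2, 149). refcount(pp2)=2>1 -> COPY to pp3. 4 ppages; refcounts: pp0:2 pp1:2 pp2:1 pp3:1
Op 5: fork(P1) -> P2. 4 ppages; refcounts: pp0:3 pp1:3 pp2:2 pp3:1
P0: v2 -> pp3 = 149
P1: v2 -> pp2 = 14
P2: v2 -> pp2 = 14

Answer: 149 14 14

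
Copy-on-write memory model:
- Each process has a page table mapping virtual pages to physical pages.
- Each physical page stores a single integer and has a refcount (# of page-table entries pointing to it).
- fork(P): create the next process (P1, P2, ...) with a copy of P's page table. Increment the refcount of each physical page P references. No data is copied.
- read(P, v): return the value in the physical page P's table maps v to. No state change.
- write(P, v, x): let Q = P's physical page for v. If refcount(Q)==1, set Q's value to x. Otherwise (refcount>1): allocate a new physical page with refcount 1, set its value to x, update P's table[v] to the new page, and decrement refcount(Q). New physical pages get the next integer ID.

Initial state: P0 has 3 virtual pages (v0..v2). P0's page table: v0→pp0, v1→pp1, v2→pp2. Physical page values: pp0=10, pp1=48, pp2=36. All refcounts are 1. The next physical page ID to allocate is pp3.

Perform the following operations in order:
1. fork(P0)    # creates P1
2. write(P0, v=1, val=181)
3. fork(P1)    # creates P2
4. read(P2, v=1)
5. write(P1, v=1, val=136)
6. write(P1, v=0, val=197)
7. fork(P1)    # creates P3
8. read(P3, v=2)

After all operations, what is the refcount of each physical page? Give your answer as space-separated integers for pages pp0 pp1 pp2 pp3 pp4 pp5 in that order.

Op 1: fork(P0) -> P1. 3 ppages; refcounts: pp0:2 pp1:2 pp2:2
Op 2: write(P0, v1, 181). refcount(pp1)=2>1 -> COPY to pp3. 4 ppages; refcounts: pp0:2 pp1:1 pp2:2 pp3:1
Op 3: fork(P1) -> P2. 4 ppages; refcounts: pp0:3 pp1:2 pp2:3 pp3:1
Op 4: read(P2, v1) -> 48. No state change.
Op 5: write(P1, v1, 136). refcount(pp1)=2>1 -> COPY to pp4. 5 ppages; refcounts: pp0:3 pp1:1 pp2:3 pp3:1 pp4:1
Op 6: write(P1, v0, 197). refcount(pp0)=3>1 -> COPY to pp5. 6 ppages; refcounts: pp0:2 pp1:1 pp2:3 pp3:1 pp4:1 pp5:1
Op 7: fork(P1) -> P3. 6 ppages; refcounts: pp0:2 pp1:1 pp2:4 pp3:1 pp4:2 pp5:2
Op 8: read(P3, v2) -> 36. No state change.

Answer: 2 1 4 1 2 2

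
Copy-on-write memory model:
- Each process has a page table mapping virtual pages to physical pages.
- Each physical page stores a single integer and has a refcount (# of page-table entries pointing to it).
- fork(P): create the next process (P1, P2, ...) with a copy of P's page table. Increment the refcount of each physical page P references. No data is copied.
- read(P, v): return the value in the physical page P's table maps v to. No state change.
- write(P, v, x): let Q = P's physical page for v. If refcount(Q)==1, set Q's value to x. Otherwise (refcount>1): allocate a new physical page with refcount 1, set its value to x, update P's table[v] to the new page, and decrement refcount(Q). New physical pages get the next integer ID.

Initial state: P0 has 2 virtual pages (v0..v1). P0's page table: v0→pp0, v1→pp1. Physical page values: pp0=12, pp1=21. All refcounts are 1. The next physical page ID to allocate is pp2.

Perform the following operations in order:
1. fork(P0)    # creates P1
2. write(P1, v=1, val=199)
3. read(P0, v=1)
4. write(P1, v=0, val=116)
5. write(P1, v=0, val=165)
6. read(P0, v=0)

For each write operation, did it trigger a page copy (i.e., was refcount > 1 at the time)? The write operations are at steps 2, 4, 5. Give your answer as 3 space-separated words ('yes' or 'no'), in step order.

Op 1: fork(P0) -> P1. 2 ppages; refcounts: pp0:2 pp1:2
Op 2: write(P1, v1, 199). refcount(pp1)=2>1 -> COPY to pp2. 3 ppages; refcounts: pp0:2 pp1:1 pp2:1
Op 3: read(P0, v1) -> 21. No state change.
Op 4: write(P1, v0, 116). refcount(pp0)=2>1 -> COPY to pp3. 4 ppages; refcounts: pp0:1 pp1:1 pp2:1 pp3:1
Op 5: write(P1, v0, 165). refcount(pp3)=1 -> write in place. 4 ppages; refcounts: pp0:1 pp1:1 pp2:1 pp3:1
Op 6: read(P0, v0) -> 12. No state change.

yes yes no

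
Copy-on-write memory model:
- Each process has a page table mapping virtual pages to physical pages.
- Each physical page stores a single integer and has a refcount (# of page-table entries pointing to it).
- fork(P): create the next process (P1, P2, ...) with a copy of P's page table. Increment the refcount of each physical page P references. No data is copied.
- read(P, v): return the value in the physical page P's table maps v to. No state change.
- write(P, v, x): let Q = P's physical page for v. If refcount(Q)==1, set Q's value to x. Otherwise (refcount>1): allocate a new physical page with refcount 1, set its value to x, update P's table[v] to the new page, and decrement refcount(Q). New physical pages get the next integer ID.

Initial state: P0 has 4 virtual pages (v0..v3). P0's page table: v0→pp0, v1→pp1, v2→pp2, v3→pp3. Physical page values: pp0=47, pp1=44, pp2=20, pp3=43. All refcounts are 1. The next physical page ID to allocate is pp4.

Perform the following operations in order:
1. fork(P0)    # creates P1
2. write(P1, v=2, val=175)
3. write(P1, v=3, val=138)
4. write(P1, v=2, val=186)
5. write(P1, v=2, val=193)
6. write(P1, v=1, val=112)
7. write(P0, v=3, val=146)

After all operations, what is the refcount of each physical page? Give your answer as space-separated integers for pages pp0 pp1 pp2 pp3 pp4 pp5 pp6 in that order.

Answer: 2 1 1 1 1 1 1

Derivation:
Op 1: fork(P0) -> P1. 4 ppages; refcounts: pp0:2 pp1:2 pp2:2 pp3:2
Op 2: write(P1, v2, 175). refcount(pp2)=2>1 -> COPY to pp4. 5 ppages; refcounts: pp0:2 pp1:2 pp2:1 pp3:2 pp4:1
Op 3: write(P1, v3, 138). refcount(pp3)=2>1 -> COPY to pp5. 6 ppages; refcounts: pp0:2 pp1:2 pp2:1 pp3:1 pp4:1 pp5:1
Op 4: write(P1, v2, 186). refcount(pp4)=1 -> write in place. 6 ppages; refcounts: pp0:2 pp1:2 pp2:1 pp3:1 pp4:1 pp5:1
Op 5: write(P1, v2, 193). refcount(pp4)=1 -> write in place. 6 ppages; refcounts: pp0:2 pp1:2 pp2:1 pp3:1 pp4:1 pp5:1
Op 6: write(P1, v1, 112). refcount(pp1)=2>1 -> COPY to pp6. 7 ppages; refcounts: pp0:2 pp1:1 pp2:1 pp3:1 pp4:1 pp5:1 pp6:1
Op 7: write(P0, v3, 146). refcount(pp3)=1 -> write in place. 7 ppages; refcounts: pp0:2 pp1:1 pp2:1 pp3:1 pp4:1 pp5:1 pp6:1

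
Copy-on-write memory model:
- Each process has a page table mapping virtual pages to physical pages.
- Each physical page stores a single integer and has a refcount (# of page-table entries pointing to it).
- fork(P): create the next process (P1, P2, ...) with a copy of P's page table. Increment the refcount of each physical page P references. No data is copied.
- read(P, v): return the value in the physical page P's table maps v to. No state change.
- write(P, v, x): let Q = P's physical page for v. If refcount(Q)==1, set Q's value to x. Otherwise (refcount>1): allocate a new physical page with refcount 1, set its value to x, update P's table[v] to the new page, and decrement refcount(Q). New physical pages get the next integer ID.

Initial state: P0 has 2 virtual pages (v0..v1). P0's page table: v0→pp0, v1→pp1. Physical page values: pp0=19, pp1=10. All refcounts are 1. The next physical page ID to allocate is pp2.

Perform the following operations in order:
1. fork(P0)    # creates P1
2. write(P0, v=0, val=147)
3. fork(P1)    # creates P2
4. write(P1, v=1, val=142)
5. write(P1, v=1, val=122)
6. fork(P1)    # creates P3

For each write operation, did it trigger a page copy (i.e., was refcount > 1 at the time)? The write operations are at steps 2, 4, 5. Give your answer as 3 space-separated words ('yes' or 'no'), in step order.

Op 1: fork(P0) -> P1. 2 ppages; refcounts: pp0:2 pp1:2
Op 2: write(P0, v0, 147). refcount(pp0)=2>1 -> COPY to pp2. 3 ppages; refcounts: pp0:1 pp1:2 pp2:1
Op 3: fork(P1) -> P2. 3 ppages; refcounts: pp0:2 pp1:3 pp2:1
Op 4: write(P1, v1, 142). refcount(pp1)=3>1 -> COPY to pp3. 4 ppages; refcounts: pp0:2 pp1:2 pp2:1 pp3:1
Op 5: write(P1, v1, 122). refcount(pp3)=1 -> write in place. 4 ppages; refcounts: pp0:2 pp1:2 pp2:1 pp3:1
Op 6: fork(P1) -> P3. 4 ppages; refcounts: pp0:3 pp1:2 pp2:1 pp3:2

yes yes no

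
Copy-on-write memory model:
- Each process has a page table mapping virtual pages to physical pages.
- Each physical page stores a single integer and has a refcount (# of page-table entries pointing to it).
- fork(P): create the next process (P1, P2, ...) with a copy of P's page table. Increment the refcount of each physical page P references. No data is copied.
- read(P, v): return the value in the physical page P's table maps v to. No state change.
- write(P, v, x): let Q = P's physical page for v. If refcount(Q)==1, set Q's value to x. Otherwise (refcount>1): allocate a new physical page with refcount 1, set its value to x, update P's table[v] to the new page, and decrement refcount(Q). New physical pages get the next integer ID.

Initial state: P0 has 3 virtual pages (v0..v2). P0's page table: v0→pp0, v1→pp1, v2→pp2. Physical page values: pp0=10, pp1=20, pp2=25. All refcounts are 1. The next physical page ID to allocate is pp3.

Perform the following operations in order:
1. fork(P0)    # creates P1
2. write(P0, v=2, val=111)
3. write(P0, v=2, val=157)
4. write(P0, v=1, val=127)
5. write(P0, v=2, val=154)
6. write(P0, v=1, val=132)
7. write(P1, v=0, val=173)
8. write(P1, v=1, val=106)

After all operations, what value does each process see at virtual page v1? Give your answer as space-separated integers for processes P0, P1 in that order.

Op 1: fork(P0) -> P1. 3 ppages; refcounts: pp0:2 pp1:2 pp2:2
Op 2: write(P0, v2, 111). refcount(pp2)=2>1 -> COPY to pp3. 4 ppages; refcounts: pp0:2 pp1:2 pp2:1 pp3:1
Op 3: write(P0, v2, 157). refcount(pp3)=1 -> write in place. 4 ppages; refcounts: pp0:2 pp1:2 pp2:1 pp3:1
Op 4: write(P0, v1, 127). refcount(pp1)=2>1 -> COPY to pp4. 5 ppages; refcounts: pp0:2 pp1:1 pp2:1 pp3:1 pp4:1
Op 5: write(P0, v2, 154). refcount(pp3)=1 -> write in place. 5 ppages; refcounts: pp0:2 pp1:1 pp2:1 pp3:1 pp4:1
Op 6: write(P0, v1, 132). refcount(pp4)=1 -> write in place. 5 ppages; refcounts: pp0:2 pp1:1 pp2:1 pp3:1 pp4:1
Op 7: write(P1, v0, 173). refcount(pp0)=2>1 -> COPY to pp5. 6 ppages; refcounts: pp0:1 pp1:1 pp2:1 pp3:1 pp4:1 pp5:1
Op 8: write(P1, v1, 106). refcount(pp1)=1 -> write in place. 6 ppages; refcounts: pp0:1 pp1:1 pp2:1 pp3:1 pp4:1 pp5:1
P0: v1 -> pp4 = 132
P1: v1 -> pp1 = 106

Answer: 132 106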